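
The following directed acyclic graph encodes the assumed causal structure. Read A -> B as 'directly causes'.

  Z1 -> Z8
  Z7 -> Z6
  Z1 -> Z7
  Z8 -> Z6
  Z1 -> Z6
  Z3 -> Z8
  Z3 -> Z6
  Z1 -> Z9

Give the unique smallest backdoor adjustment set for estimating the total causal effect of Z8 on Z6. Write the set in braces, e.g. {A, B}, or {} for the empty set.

{Z1, Z3}

Variables eligible for adjustment (non-descendants of Z8, excluding Z8 and Z6): {Z1, Z3, Z7, Z9}.
Backdoor paths from Z8 to Z6:
  P1: Z8 <- Z1 -> Z7 -> Z6
  P2: Z8 <- Z1 -> Z6
  P3: Z8 <- Z3 -> Z6
The empty set is not sufficient: P1 (Z8 <- Z1 -> Z7 -> Z6) has no collider blocking it and no conditioned non-collider, so it is open.
Try {Z1, Z3}:
  P1: blocked at fork node Z1 ∈ conditioning set.
  P2: blocked at fork node Z1 ∈ conditioning set.
  P3: blocked at fork node Z3 ∈ conditioning set.
{Z1, Z3} contains no descendant of Z8 and blocks every backdoor path.
Every element of {Z1, Z3} is needed (dropping Z1 leaves P1 open; dropping Z3 leaves P3 open), so no proper subset is valid.
Among all size-2 subsets of the eligible variables, only {Z1, Z3} blocks every backdoor path, so it is the unique smallest valid adjustment set.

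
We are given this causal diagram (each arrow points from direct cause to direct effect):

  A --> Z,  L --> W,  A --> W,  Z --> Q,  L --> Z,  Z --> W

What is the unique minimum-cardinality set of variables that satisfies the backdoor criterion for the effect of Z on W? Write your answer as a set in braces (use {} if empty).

Variables eligible for adjustment (non-descendants of Z, excluding Z and W): {A, L}.
Backdoor paths from Z to W:
  P1: Z <- L -> W
  P2: Z <- A -> W
The empty set is not sufficient: P1 (Z <- L -> W) has no collider blocking it and no conditioned non-collider, so it is open.
Try {A, L}:
  P1: blocked at fork node L ∈ conditioning set.
  P2: blocked at fork node A ∈ conditioning set.
{A, L} contains no descendant of Z and blocks every backdoor path.
Every element of {A, L} is needed (dropping A leaves P2 open; dropping L leaves P1 open), so no proper subset is valid.
Among all size-2 subsets of the eligible variables, only {A, L} blocks every backdoor path, so it is the unique smallest valid adjustment set.

{A, L}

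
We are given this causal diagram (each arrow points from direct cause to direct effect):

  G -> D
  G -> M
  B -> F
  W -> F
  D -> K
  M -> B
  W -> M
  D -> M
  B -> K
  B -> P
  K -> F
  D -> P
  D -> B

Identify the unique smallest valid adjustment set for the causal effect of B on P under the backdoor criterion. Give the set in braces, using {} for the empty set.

{D}

Variables eligible for adjustment (non-descendants of B, excluding B and P): {D, G, M, W}.
Backdoor paths from B to P:
  P1: B <- D -> P
  P2: B <- M <- G -> D -> P
  P3: B <- M <- D -> P
  P4: B <- M <- W -> F <- K <- D -> P
The empty set is not sufficient: P1 (B <- D -> P) has no collider blocking it and no conditioned non-collider, so it is open.
Try {D}:
  P1: blocked at fork node D ∈ conditioning set.
  P2: blocked at chain node D ∈ conditioning set.
  P3: blocked at fork node D ∈ conditioning set.
  P4: blocked at collider F (neither it nor any descendant is in the conditioning set).
{D} contains no descendant of B and blocks every backdoor path.
No other singleton works — e.g. {G} leaves P1 open — so {D} is the unique smallest valid adjustment set.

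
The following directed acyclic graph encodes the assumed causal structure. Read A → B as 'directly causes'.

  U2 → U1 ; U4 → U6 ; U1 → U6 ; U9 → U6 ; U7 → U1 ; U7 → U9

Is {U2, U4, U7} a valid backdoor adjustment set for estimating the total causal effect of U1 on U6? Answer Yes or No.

Backdoor paths from U1 to U6 (paths whose first edge points into U1):
  P1: U1 <- U7 -> U9 -> U6
Condition 1 (no descendant of U1 in the set): holds — descendants of U1 are {U6}; none are in {U2, U4, U7}.
Condition 2 (every backdoor path blocked by {U2, U4, U7}):
  P1: blocked at fork node U7 ∈ conditioning set.
{U2, U4, U7} satisfies the backdoor criterion.

Yes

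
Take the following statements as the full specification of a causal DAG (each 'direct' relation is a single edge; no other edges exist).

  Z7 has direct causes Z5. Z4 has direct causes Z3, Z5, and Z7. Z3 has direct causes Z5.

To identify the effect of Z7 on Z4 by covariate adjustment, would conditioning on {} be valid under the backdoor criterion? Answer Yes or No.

No

Backdoor paths from Z7 to Z4 (paths whose first edge points into Z7):
  P1: Z7 <- Z5 -> Z3 -> Z4
  P2: Z7 <- Z5 -> Z4
Condition 1 (no descendant of Z7 in the set): holds — descendants of Z7 are {Z4}; none are in {}.
Condition 2 (every backdoor path blocked by {}):
  P1: open — no interior node is in the conditioning set.
  P2: open — no interior node is in the conditioning set.
{} does not satisfy the backdoor criterion.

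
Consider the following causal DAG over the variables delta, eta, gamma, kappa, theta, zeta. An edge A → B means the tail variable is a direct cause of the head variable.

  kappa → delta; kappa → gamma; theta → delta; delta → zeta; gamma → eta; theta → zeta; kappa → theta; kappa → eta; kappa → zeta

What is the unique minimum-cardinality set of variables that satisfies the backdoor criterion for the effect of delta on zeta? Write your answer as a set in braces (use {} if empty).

Variables eligible for adjustment (non-descendants of delta, excluding delta and zeta): {eta, gamma, kappa, theta}.
Backdoor paths from delta to zeta:
  P1: delta <- kappa -> theta -> zeta
  P2: delta <- kappa -> zeta
  P3: delta <- theta <- kappa -> zeta
  P4: delta <- theta -> zeta
The empty set is not sufficient: P1 (delta <- kappa -> theta -> zeta) has no collider blocking it and no conditioned non-collider, so it is open.
Try {kappa, theta}:
  P1: blocked at fork node kappa ∈ conditioning set.
  P2: blocked at fork node kappa ∈ conditioning set.
  P3: blocked at chain node theta ∈ conditioning set.
  P4: blocked at fork node theta ∈ conditioning set.
{kappa, theta} contains no descendant of delta and blocks every backdoor path.
Every element of {kappa, theta} is needed (dropping kappa leaves P2 open; dropping theta leaves P4 open), so no proper subset is valid.
Among all size-2 subsets of the eligible variables, only {kappa, theta} blocks every backdoor path, so it is the unique smallest valid adjustment set.

{kappa, theta}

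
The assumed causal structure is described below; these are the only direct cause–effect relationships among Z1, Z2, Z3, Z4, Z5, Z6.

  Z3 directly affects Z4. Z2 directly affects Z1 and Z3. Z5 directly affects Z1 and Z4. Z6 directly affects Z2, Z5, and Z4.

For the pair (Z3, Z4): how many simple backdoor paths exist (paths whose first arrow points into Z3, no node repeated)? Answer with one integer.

A backdoor path from Z3 to Z4 is any simple undirected path whose first edge points into Z3 (i.e. leaves Z3 via a parent).
Parents of Z3: {Z2}.
Enumerating:
  P1: Z3 <- Z2 <- Z6 -> Z5 -> Z4
  P2: Z3 <- Z2 <- Z6 -> Z4
  P3: Z3 <- Z2 -> Z1 <- Z5 <- Z6 -> Z4
  P4: Z3 <- Z2 -> Z1 <- Z5 -> Z4
That exhausts the simple backdoor paths. Count: 4.

4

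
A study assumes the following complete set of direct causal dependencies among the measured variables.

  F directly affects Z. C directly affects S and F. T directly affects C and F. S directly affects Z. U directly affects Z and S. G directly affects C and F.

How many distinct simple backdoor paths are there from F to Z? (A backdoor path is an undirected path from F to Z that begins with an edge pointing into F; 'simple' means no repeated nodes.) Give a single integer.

A backdoor path from F to Z is any simple undirected path whose first edge points into F (i.e. leaves F via a parent).
Parents of F: {C, G, T}.
Enumerating:
  P1: F <- T -> C -> S <- U -> Z
  P2: F <- T -> C -> S -> Z
  P3: F <- G -> C -> S <- U -> Z
  P4: F <- G -> C -> S -> Z
  P5: F <- C -> S <- U -> Z
  P6: F <- C -> S -> Z
That exhausts the simple backdoor paths. Count: 6.

6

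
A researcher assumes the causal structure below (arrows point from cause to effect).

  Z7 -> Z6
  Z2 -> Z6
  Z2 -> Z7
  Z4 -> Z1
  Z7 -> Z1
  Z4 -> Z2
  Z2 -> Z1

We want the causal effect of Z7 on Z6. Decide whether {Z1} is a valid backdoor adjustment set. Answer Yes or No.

Backdoor paths from Z7 to Z6 (paths whose first edge points into Z7):
  P1: Z7 <- Z2 -> Z6
Condition 1 (no descendant of Z7 in the set): FAILS — Z1 is a descendant of Z7.
Condition 2 (every backdoor path blocked by {Z1}):
  P1: open — no interior node is in the conditioning set.
{Z1} does not satisfy the backdoor criterion.

No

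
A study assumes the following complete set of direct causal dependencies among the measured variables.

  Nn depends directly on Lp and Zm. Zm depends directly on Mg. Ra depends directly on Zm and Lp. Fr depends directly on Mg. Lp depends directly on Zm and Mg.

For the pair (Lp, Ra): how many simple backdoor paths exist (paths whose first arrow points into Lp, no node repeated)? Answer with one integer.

2

A backdoor path from Lp to Ra is any simple undirected path whose first edge points into Lp (i.e. leaves Lp via a parent).
Parents of Lp: {Mg, Zm}.
Enumerating:
  P1: Lp <- Mg -> Zm -> Ra
  P2: Lp <- Zm -> Ra
That exhausts the simple backdoor paths. Count: 2.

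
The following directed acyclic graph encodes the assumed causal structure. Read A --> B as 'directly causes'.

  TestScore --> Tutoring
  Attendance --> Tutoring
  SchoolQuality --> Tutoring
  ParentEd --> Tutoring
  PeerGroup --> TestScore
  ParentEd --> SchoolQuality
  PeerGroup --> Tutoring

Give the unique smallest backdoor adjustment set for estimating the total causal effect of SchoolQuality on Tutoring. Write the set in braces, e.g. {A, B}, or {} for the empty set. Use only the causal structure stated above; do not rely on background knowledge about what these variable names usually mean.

Variables eligible for adjustment (non-descendants of SchoolQuality, excluding SchoolQuality and Tutoring): {Attendance, ParentEd, PeerGroup, TestScore}.
Backdoor paths from SchoolQuality to Tutoring:
  P1: SchoolQuality <- ParentEd -> Tutoring
The empty set is not sufficient: P1 (SchoolQuality <- ParentEd -> Tutoring) has no collider blocking it and no conditioned non-collider, so it is open.
Try {ParentEd}:
  P1: blocked at fork node ParentEd ∈ conditioning set.
{ParentEd} contains no descendant of SchoolQuality and blocks every backdoor path.
No other singleton works — e.g. {Attendance} leaves P1 open — so {ParentEd} is the unique smallest valid adjustment set.

{ParentEd}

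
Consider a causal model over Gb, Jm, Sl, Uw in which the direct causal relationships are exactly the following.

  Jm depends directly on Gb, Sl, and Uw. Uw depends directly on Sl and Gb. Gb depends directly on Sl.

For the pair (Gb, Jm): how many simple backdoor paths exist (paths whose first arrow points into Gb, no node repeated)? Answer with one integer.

2

A backdoor path from Gb to Jm is any simple undirected path whose first edge points into Gb (i.e. leaves Gb via a parent).
Parents of Gb: {Sl}.
Enumerating:
  P1: Gb <- Sl -> Uw -> Jm
  P2: Gb <- Sl -> Jm
That exhausts the simple backdoor paths. Count: 2.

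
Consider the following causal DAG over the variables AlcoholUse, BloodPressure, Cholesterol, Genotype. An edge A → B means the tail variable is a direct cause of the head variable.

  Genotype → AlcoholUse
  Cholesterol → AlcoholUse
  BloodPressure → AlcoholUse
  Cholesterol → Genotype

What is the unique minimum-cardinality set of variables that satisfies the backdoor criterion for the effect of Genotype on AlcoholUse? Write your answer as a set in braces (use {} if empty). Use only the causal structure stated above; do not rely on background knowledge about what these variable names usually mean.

Variables eligible for adjustment (non-descendants of Genotype, excluding Genotype and AlcoholUse): {BloodPressure, Cholesterol}.
Backdoor paths from Genotype to AlcoholUse:
  P1: Genotype <- Cholesterol -> AlcoholUse
The empty set is not sufficient: P1 (Genotype <- Cholesterol -> AlcoholUse) has no collider blocking it and no conditioned non-collider, so it is open.
Try {Cholesterol}:
  P1: blocked at fork node Cholesterol ∈ conditioning set.
{Cholesterol} contains no descendant of Genotype and blocks every backdoor path.
No other singleton works — e.g. {BloodPressure} leaves P1 open — so {Cholesterol} is the unique smallest valid adjustment set.

{Cholesterol}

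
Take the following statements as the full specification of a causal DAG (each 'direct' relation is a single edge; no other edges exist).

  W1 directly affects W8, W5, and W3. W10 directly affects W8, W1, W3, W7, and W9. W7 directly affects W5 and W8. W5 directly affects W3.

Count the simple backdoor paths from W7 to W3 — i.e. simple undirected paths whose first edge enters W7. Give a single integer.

A backdoor path from W7 to W3 is any simple undirected path whose first edge points into W7 (i.e. leaves W7 via a parent).
Parents of W7: {W10}.
Enumerating:
  P1: W7 <- W10 -> W1 -> W5 -> W3
  P2: W7 <- W10 -> W1 -> W3
  P3: W7 <- W10 -> W3
  P4: W7 <- W10 -> W8 <- W1 -> W5 -> W3
  P5: W7 <- W10 -> W8 <- W1 -> W3
That exhausts the simple backdoor paths. Count: 5.

5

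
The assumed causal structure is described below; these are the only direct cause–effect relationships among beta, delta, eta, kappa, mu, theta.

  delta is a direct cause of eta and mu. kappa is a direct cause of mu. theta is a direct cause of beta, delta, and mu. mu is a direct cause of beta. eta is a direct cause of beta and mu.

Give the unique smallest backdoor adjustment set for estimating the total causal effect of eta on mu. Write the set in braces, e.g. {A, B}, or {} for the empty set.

{delta}

Variables eligible for adjustment (non-descendants of eta, excluding eta and mu): {delta, kappa, theta}.
Backdoor paths from eta to mu:
  P1: eta <- delta <- theta -> mu
  P2: eta <- delta <- theta -> beta <- mu
  P3: eta <- delta -> mu
The empty set is not sufficient: P1 (eta <- delta <- theta -> mu) has no collider blocking it and no conditioned non-collider, so it is open.
Try {delta}:
  P1: blocked at chain node delta ∈ conditioning set.
  P2: blocked at chain node delta ∈ conditioning set.
  P3: blocked at fork node delta ∈ conditioning set.
{delta} contains no descendant of eta and blocks every backdoor path.
No other singleton works — e.g. {theta} leaves P3 open — so {delta} is the unique smallest valid adjustment set.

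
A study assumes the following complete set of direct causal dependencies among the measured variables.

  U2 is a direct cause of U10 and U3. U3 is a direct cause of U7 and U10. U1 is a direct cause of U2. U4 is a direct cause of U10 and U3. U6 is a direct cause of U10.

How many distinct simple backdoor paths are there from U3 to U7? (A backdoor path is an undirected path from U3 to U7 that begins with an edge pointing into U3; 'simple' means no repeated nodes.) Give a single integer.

A backdoor path from U3 to U7 is any simple undirected path whose first edge points into U3 (i.e. leaves U3 via a parent).
Parents of U3: {U2, U4}.
No simple path from any parent of U3 reaches U7 without revisiting U3, so there are no backdoor paths.

0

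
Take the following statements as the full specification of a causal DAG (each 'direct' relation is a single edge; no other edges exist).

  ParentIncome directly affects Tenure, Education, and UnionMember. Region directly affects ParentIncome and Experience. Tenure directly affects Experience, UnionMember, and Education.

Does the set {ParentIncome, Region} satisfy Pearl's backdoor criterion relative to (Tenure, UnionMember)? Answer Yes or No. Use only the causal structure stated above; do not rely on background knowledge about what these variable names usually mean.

Backdoor paths from Tenure to UnionMember (paths whose first edge points into Tenure):
  P1: Tenure <- ParentIncome -> UnionMember
Condition 1 (no descendant of Tenure in the set): holds — descendants of Tenure are {Education, Experience, UnionMember}; none are in {ParentIncome, Region}.
Condition 2 (every backdoor path blocked by {ParentIncome, Region}):
  P1: blocked at fork node ParentIncome ∈ conditioning set.
{ParentIncome, Region} satisfies the backdoor criterion.

Yes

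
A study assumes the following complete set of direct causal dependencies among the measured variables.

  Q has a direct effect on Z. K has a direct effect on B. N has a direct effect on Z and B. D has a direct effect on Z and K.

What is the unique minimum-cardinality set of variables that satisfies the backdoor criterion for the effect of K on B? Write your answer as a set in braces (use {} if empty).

{}

Variables eligible for adjustment (non-descendants of K, excluding K and B): {D, N, Q, Z}.
Backdoor paths from K to B:
  P1: K <- D -> Z <- N -> B
Each backdoor path contains an unconditioned collider, so every path is already blocked with the empty conditioning set:
  P1: blocked at collider Z (neither it nor any descendant is in the conditioning set).
The empty set is therefore the unique smallest valid set.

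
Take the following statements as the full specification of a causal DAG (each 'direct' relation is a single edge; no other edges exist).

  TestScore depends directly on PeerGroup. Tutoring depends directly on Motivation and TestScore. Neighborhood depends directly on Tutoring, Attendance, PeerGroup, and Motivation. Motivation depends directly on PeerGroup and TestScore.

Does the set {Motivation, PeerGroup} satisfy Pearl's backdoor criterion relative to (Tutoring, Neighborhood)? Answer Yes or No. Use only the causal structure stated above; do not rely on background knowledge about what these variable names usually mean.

Yes

Backdoor paths from Tutoring to Neighborhood (paths whose first edge points into Tutoring):
  P1: Tutoring <- TestScore <- PeerGroup -> Motivation -> Neighborhood
  P2: Tutoring <- TestScore <- PeerGroup -> Neighborhood
  P3: Tutoring <- TestScore -> Motivation <- PeerGroup -> Neighborhood
  P4: Tutoring <- TestScore -> Motivation -> Neighborhood
  P5: Tutoring <- Motivation <- PeerGroup -> Neighborhood
  P6: Tutoring <- Motivation <- TestScore <- PeerGroup -> Neighborhood
  P7: Tutoring <- Motivation -> Neighborhood
Condition 1 (no descendant of Tutoring in the set): holds — descendants of Tutoring are {Neighborhood}; none are in {Motivation, PeerGroup}.
Condition 2 (every backdoor path blocked by {Motivation, PeerGroup}):
  P1: blocked at fork node PeerGroup ∈ conditioning set.
  P2: blocked at fork node PeerGroup ∈ conditioning set.
  P3: blocked at fork node PeerGroup ∈ conditioning set.
  P4: blocked at chain node Motivation ∈ conditioning set.
  P5: blocked at chain node Motivation ∈ conditioning set.
  P6: blocked at chain node Motivation ∈ conditioning set.
  P7: blocked at fork node Motivation ∈ conditioning set.
{Motivation, PeerGroup} satisfies the backdoor criterion.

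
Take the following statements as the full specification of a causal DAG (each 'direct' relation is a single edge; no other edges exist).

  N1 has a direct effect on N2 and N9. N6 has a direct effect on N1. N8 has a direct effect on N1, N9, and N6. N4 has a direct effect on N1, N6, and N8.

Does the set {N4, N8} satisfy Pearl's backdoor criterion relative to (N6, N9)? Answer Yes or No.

Backdoor paths from N6 to N9 (paths whose first edge points into N6):
  P1: N6 <- N4 -> N8 -> N1 -> N9
  P2: N6 <- N4 -> N8 -> N9
  P3: N6 <- N4 -> N1 <- N8 -> N9
  P4: N6 <- N4 -> N1 -> N9
  P5: N6 <- N8 <- N4 -> N1 -> N9
  P6: N6 <- N8 -> N1 -> N9
  P7: N6 <- N8 -> N9
Condition 1 (no descendant of N6 in the set): holds — descendants of N6 are {N1, N2, N9}; none are in {N4, N8}.
Condition 2 (every backdoor path blocked by {N4, N8}):
  P1: blocked at fork node N4 ∈ conditioning set.
  P2: blocked at fork node N4 ∈ conditioning set.
  P3: blocked at fork node N4 ∈ conditioning set.
  P4: blocked at fork node N4 ∈ conditioning set.
  P5: blocked at chain node N8 ∈ conditioning set.
  P6: blocked at fork node N8 ∈ conditioning set.
  P7: blocked at fork node N8 ∈ conditioning set.
{N4, N8} satisfies the backdoor criterion.

Yes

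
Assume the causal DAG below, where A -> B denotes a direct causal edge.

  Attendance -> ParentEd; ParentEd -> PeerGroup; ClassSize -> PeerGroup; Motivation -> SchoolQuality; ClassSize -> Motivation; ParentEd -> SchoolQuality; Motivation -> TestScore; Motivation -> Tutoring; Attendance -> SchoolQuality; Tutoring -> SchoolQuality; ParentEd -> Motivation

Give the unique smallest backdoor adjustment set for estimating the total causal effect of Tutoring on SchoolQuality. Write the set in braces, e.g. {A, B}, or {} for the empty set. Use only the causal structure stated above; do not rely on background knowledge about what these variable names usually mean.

{Motivation}

Variables eligible for adjustment (non-descendants of Tutoring, excluding Tutoring and SchoolQuality): {Attendance, ClassSize, Motivation, ParentEd, PeerGroup, TestScore}.
Backdoor paths from Tutoring to SchoolQuality:
  P1: Tutoring <- Motivation <- ClassSize -> PeerGroup <- ParentEd <- Attendance -> SchoolQuality
  P2: Tutoring <- Motivation <- ClassSize -> PeerGroup <- ParentEd -> SchoolQuality
  P3: Tutoring <- Motivation <- ParentEd <- Attendance -> SchoolQuality
  P4: Tutoring <- Motivation <- ParentEd -> SchoolQuality
  P5: Tutoring <- Motivation -> SchoolQuality
The empty set is not sufficient: P3 (Tutoring <- Motivation <- ParentEd <- Attendance -> SchoolQuality) has no collider blocking it and no conditioned non-collider, so it is open.
Try {Motivation}:
  P1: blocked at chain node Motivation ∈ conditioning set.
  P2: blocked at chain node Motivation ∈ conditioning set.
  P3: blocked at chain node Motivation ∈ conditioning set.
  P4: blocked at chain node Motivation ∈ conditioning set.
  P5: blocked at fork node Motivation ∈ conditioning set.
{Motivation} contains no descendant of Tutoring and blocks every backdoor path.
No other singleton works — e.g. {ClassSize} leaves P3 open — so {Motivation} is the unique smallest valid adjustment set.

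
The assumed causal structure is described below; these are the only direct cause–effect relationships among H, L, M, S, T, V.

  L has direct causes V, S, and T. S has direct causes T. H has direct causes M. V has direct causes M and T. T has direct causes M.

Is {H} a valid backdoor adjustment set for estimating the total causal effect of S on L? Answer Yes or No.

No

Backdoor paths from S to L (paths whose first edge points into S):
  P1: S <- T <- M -> V -> L
  P2: S <- T -> V -> L
  P3: S <- T -> L
Condition 1 (no descendant of S in the set): holds — descendants of S are {L}; none are in {H}.
Condition 2 (every backdoor path blocked by {H}):
  P1: open — no interior node is in the conditioning set.
  P2: open — no interior node is in the conditioning set.
  P3: open — no interior node is in the conditioning set.
{H} does not satisfy the backdoor criterion.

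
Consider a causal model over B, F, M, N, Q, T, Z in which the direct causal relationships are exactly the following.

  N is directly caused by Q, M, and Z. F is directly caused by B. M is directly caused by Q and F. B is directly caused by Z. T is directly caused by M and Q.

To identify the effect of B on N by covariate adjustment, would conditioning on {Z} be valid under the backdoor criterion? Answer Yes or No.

Yes

Backdoor paths from B to N (paths whose first edge points into B):
  P1: B <- Z -> N
Condition 1 (no descendant of B in the set): holds — descendants of B are {F, M, N, T}; none are in {Z}.
Condition 2 (every backdoor path blocked by {Z}):
  P1: blocked at fork node Z ∈ conditioning set.
{Z} satisfies the backdoor criterion.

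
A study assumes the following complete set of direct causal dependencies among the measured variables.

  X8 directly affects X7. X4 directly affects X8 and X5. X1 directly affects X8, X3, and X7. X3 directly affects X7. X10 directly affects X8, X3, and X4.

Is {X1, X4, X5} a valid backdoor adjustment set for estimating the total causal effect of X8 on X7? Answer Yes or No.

Backdoor paths from X8 to X7 (paths whose first edge points into X8):
  P1: X8 <- X1 -> X3 -> X7
  P2: X8 <- X1 -> X7
  P3: X8 <- X10 -> X3 <- X1 -> X7
  P4: X8 <- X10 -> X3 -> X7
  P5: X8 <- X4 <- X10 -> X3 <- X1 -> X7
  P6: X8 <- X4 <- X10 -> X3 -> X7
Condition 1 (no descendant of X8 in the set): holds — descendants of X8 are {X7}; none are in {X1, X4, X5}.
Condition 2 (every backdoor path blocked by {X1, X4, X5}):
  P1: blocked at fork node X1 ∈ conditioning set.
  P2: blocked at fork node X1 ∈ conditioning set.
  P3: blocked at collider X3 (neither it nor any descendant is in the conditioning set).
  P4: open — no interior node is in the conditioning set.
  P5: blocked at chain node X4 ∈ conditioning set.
  P6: blocked at chain node X4 ∈ conditioning set.
{X1, X4, X5} does not satisfy the backdoor criterion.

No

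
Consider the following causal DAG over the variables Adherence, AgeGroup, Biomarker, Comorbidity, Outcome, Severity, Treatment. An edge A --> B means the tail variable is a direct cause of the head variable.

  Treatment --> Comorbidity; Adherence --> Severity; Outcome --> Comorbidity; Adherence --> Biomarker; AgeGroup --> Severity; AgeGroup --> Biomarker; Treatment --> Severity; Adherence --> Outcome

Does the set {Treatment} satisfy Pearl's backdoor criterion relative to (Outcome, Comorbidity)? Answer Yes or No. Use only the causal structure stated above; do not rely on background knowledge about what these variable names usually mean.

Yes

Backdoor paths from Outcome to Comorbidity (paths whose first edge points into Outcome):
  P1: Outcome <- Adherence -> Severity <- Treatment -> Comorbidity
  P2: Outcome <- Adherence -> Biomarker <- AgeGroup -> Severity <- Treatment -> Comorbidity
Condition 1 (no descendant of Outcome in the set): holds — descendants of Outcome are {Comorbidity}; none are in {Treatment}.
Condition 2 (every backdoor path blocked by {Treatment}):
  P1: blocked at collider Severity (neither it nor any descendant is in the conditioning set).
  P2: blocked at collider Biomarker (neither it nor any descendant is in the conditioning set).
{Treatment} satisfies the backdoor criterion.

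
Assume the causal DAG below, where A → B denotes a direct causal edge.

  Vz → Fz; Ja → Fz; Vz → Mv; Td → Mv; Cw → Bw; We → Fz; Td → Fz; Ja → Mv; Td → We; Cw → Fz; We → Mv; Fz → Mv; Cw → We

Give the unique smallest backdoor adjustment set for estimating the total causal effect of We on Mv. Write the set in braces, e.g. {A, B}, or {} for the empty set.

{Cw, Td}

Variables eligible for adjustment (non-descendants of We, excluding We and Mv): {Bw, Cw, Ja, Td, Vz}.
Backdoor paths from We to Mv:
  P1: We <- Cw -> Fz <- Td -> Mv
  P2: We <- Cw -> Fz <- Vz -> Mv
  P3: We <- Cw -> Fz <- Ja -> Mv
  P4: We <- Cw -> Fz -> Mv
  P5: We <- Td -> Fz <- Vz -> Mv
  P6: We <- Td -> Fz <- Ja -> Mv
  P7: We <- Td -> Fz -> Mv
  P8: We <- Td -> Mv
The empty set is not sufficient: P4 (We <- Cw -> Fz -> Mv) has no collider blocking it and no conditioned non-collider, so it is open.
Try {Cw, Td}:
  P1: blocked at fork node Cw ∈ conditioning set.
  P2: blocked at fork node Cw ∈ conditioning set.
  P3: blocked at fork node Cw ∈ conditioning set.
  P4: blocked at fork node Cw ∈ conditioning set.
  P5: blocked at fork node Td ∈ conditioning set.
  P6: blocked at fork node Td ∈ conditioning set.
  P7: blocked at fork node Td ∈ conditioning set.
  P8: blocked at fork node Td ∈ conditioning set.
{Cw, Td} contains no descendant of We and blocks every backdoor path.
Every element of {Cw, Td} is needed (dropping Cw leaves P4 open; dropping Td leaves P7 open), so no proper subset is valid.
Among all size-2 subsets of the eligible variables, only {Cw, Td} blocks every backdoor path, so it is the unique smallest valid adjustment set.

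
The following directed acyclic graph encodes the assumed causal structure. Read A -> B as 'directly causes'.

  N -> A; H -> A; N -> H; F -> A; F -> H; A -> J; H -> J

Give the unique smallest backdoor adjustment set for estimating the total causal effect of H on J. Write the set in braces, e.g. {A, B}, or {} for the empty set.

{F, N}

Variables eligible for adjustment (non-descendants of H, excluding H and J): {F, N}.
Backdoor paths from H to J:
  P1: H <- N -> A -> J
  P2: H <- F -> A -> J
The empty set is not sufficient: P1 (H <- N -> A -> J) has no collider blocking it and no conditioned non-collider, so it is open.
Try {F, N}:
  P1: blocked at fork node N ∈ conditioning set.
  P2: blocked at fork node F ∈ conditioning set.
{F, N} contains no descendant of H and blocks every backdoor path.
Every element of {F, N} is needed (dropping F leaves P2 open; dropping N leaves P1 open), so no proper subset is valid.
Among all size-2 subsets of the eligible variables, only {F, N} blocks every backdoor path, so it is the unique smallest valid adjustment set.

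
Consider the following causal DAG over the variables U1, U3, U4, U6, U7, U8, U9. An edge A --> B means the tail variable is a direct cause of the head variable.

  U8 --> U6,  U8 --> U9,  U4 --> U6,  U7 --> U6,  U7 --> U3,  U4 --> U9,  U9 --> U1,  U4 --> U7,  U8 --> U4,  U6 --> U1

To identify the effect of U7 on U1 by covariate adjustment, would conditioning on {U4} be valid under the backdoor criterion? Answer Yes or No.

Yes

Backdoor paths from U7 to U1 (paths whose first edge points into U7):
  P1: U7 <- U4 <- U8 -> U6 -> U1
  P2: U7 <- U4 <- U8 -> U9 -> U1
  P3: U7 <- U4 -> U6 <- U8 -> U9 -> U1
  P4: U7 <- U4 -> U6 -> U1
  P5: U7 <- U4 -> U9 <- U8 -> U6 -> U1
  P6: U7 <- U4 -> U9 -> U1
Condition 1 (no descendant of U7 in the set): holds — descendants of U7 are {U1, U3, U6}; none are in {U4}.
Condition 2 (every backdoor path blocked by {U4}):
  P1: blocked at chain node U4 ∈ conditioning set.
  P2: blocked at chain node U4 ∈ conditioning set.
  P3: blocked at fork node U4 ∈ conditioning set.
  P4: blocked at fork node U4 ∈ conditioning set.
  P5: blocked at fork node U4 ∈ conditioning set.
  P6: blocked at fork node U4 ∈ conditioning set.
{U4} satisfies the backdoor criterion.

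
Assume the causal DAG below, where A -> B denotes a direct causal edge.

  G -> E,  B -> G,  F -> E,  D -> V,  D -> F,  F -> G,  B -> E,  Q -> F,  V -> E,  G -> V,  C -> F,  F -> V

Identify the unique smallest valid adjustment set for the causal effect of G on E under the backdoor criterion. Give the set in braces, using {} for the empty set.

Variables eligible for adjustment (non-descendants of G, excluding G and E): {B, C, D, F, Q}.
Backdoor paths from G to E:
  P1: G <- B -> E
  P2: G <- F <- D -> V -> E
  P3: G <- F -> V -> E
  P4: G <- F -> E
The empty set is not sufficient: P1 (G <- B -> E) has no collider blocking it and no conditioned non-collider, so it is open.
Try {B, F}:
  P1: blocked at fork node B ∈ conditioning set.
  P2: blocked at chain node F ∈ conditioning set.
  P3: blocked at fork node F ∈ conditioning set.
  P4: blocked at fork node F ∈ conditioning set.
{B, F} contains no descendant of G and blocks every backdoor path.
Every element of {B, F} is needed (dropping B leaves P1 open; dropping F leaves P2 open), so no proper subset is valid.
Among all size-2 subsets of the eligible variables, only {B, F} blocks every backdoor path, so it is the unique smallest valid adjustment set.

{B, F}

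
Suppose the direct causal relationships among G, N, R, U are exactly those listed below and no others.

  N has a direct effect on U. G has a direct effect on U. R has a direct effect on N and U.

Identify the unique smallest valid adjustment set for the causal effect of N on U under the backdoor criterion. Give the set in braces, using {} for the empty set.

Variables eligible for adjustment (non-descendants of N, excluding N and U): {G, R}.
Backdoor paths from N to U:
  P1: N <- R -> U
The empty set is not sufficient: P1 (N <- R -> U) has no collider blocking it and no conditioned non-collider, so it is open.
Try {R}:
  P1: blocked at fork node R ∈ conditioning set.
{R} contains no descendant of N and blocks every backdoor path.
No other singleton works — e.g. {G} leaves P1 open — so {R} is the unique smallest valid adjustment set.

{R}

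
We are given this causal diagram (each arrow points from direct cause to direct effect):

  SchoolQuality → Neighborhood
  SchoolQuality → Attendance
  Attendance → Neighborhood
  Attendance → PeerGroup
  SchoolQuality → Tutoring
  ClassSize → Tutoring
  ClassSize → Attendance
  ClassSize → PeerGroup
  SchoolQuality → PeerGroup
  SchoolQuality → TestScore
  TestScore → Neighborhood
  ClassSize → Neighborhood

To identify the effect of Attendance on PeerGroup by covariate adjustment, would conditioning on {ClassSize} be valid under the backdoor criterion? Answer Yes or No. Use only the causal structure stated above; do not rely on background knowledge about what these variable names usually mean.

No

Backdoor paths from Attendance to PeerGroup (paths whose first edge points into Attendance):
  P1: Attendance <- ClassSize -> Tutoring <- SchoolQuality -> PeerGroup
  P2: Attendance <- ClassSize -> PeerGroup
  P3: Attendance <- ClassSize -> Neighborhood <- SchoolQuality -> PeerGroup
  P4: Attendance <- ClassSize -> Neighborhood <- TestScore <- SchoolQuality -> PeerGroup
  P5: Attendance <- SchoolQuality -> Tutoring <- ClassSize -> PeerGroup
  P6: Attendance <- SchoolQuality -> TestScore -> Neighborhood <- ClassSize -> PeerGroup
  P7: Attendance <- SchoolQuality -> PeerGroup
  P8: Attendance <- SchoolQuality -> Neighborhood <- ClassSize -> PeerGroup
Condition 1 (no descendant of Attendance in the set): holds — descendants of Attendance are {Neighborhood, PeerGroup}; none are in {ClassSize}.
Condition 2 (every backdoor path blocked by {ClassSize}):
  P1: blocked at fork node ClassSize ∈ conditioning set.
  P2: blocked at fork node ClassSize ∈ conditioning set.
  P3: blocked at fork node ClassSize ∈ conditioning set.
  P4: blocked at fork node ClassSize ∈ conditioning set.
  P5: blocked at collider Tutoring (neither it nor any descendant is in the conditioning set).
  P6: blocked at collider Neighborhood (neither it nor any descendant is in the conditioning set).
  P7: open — no interior node is in the conditioning set.
  P8: blocked at collider Neighborhood (neither it nor any descendant is in the conditioning set).
{ClassSize} does not satisfy the backdoor criterion.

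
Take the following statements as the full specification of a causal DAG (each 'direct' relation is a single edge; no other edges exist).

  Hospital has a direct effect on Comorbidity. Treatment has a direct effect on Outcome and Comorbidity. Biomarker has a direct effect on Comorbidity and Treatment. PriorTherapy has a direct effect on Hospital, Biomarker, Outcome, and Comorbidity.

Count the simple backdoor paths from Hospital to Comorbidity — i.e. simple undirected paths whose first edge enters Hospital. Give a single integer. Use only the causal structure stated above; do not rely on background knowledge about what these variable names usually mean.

A backdoor path from Hospital to Comorbidity is any simple undirected path whose first edge points into Hospital (i.e. leaves Hospital via a parent).
Parents of Hospital: {PriorTherapy}.
Enumerating:
  P1: Hospital <- PriorTherapy -> Biomarker -> Treatment -> Comorbidity
  P2: Hospital <- PriorTherapy -> Biomarker -> Comorbidity
  P3: Hospital <- PriorTherapy -> Outcome <- Treatment <- Biomarker -> Comorbidity
  P4: Hospital <- PriorTherapy -> Outcome <- Treatment -> Comorbidity
  P5: Hospital <- PriorTherapy -> Comorbidity
That exhausts the simple backdoor paths. Count: 5.

5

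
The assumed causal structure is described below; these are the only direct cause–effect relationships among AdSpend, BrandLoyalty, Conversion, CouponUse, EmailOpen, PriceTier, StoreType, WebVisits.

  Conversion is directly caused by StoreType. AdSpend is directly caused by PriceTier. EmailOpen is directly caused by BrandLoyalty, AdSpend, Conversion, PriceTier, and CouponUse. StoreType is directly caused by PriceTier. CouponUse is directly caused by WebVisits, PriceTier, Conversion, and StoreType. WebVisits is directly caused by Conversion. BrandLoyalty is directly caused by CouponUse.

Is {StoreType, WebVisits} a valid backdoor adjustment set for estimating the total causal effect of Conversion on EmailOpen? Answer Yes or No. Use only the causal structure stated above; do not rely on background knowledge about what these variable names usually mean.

Backdoor paths from Conversion to EmailOpen (paths whose first edge points into Conversion):
  P1: Conversion <- StoreType <- PriceTier -> CouponUse -> BrandLoyalty -> EmailOpen
  P2: Conversion <- StoreType <- PriceTier -> CouponUse -> EmailOpen
  P3: Conversion <- StoreType <- PriceTier -> AdSpend -> EmailOpen
  P4: Conversion <- StoreType <- PriceTier -> EmailOpen
  P5: Conversion <- StoreType -> CouponUse <- PriceTier -> AdSpend -> EmailOpen
  P6: Conversion <- StoreType -> CouponUse <- PriceTier -> EmailOpen
  P7: Conversion <- StoreType -> CouponUse -> BrandLoyalty -> EmailOpen
  P8: Conversion <- StoreType -> CouponUse -> EmailOpen
Condition 1 (no descendant of Conversion in the set): FAILS — WebVisits is a descendant of Conversion.
Condition 2 (every backdoor path blocked by {StoreType, WebVisits}):
  P1: blocked at chain node StoreType ∈ conditioning set.
  P2: blocked at chain node StoreType ∈ conditioning set.
  P3: blocked at chain node StoreType ∈ conditioning set.
  P4: blocked at chain node StoreType ∈ conditioning set.
  P5: blocked at fork node StoreType ∈ conditioning set.
  P6: blocked at fork node StoreType ∈ conditioning set.
  P7: blocked at fork node StoreType ∈ conditioning set.
  P8: blocked at fork node StoreType ∈ conditioning set.
{StoreType, WebVisits} does not satisfy the backdoor criterion.

No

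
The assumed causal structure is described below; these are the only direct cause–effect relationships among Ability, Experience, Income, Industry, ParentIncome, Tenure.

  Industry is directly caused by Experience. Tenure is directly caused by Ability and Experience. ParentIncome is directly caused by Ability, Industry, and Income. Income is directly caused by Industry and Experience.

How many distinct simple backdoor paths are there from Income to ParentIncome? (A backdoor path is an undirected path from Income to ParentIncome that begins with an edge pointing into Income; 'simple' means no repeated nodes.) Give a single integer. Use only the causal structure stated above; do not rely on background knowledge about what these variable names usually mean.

A backdoor path from Income to ParentIncome is any simple undirected path whose first edge points into Income (i.e. leaves Income via a parent).
Parents of Income: {Experience, Industry}.
Enumerating:
  P1: Income <- Experience -> Industry -> ParentIncome
  P2: Income <- Experience -> Tenure <- Ability -> ParentIncome
  P3: Income <- Industry <- Experience -> Tenure <- Ability -> ParentIncome
  P4: Income <- Industry -> ParentIncome
That exhausts the simple backdoor paths. Count: 4.

4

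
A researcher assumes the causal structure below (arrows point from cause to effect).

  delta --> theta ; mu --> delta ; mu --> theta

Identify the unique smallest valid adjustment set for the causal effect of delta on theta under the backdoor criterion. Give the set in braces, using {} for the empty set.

Variables eligible for adjustment (non-descendants of delta, excluding delta and theta): {mu}.
Backdoor paths from delta to theta:
  P1: delta <- mu -> theta
The empty set is not sufficient: P1 (delta <- mu -> theta) has no collider blocking it and no conditioned non-collider, so it is open.
Try {mu}:
  P1: blocked at fork node mu ∈ conditioning set.
{mu} contains no descendant of delta and blocks every backdoor path.
{mu} is the unique smallest valid adjustment set.

{mu}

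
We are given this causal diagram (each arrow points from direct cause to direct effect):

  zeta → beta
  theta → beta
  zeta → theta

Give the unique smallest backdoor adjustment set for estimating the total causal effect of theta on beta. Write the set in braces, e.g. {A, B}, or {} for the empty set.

{zeta}

Variables eligible for adjustment (non-descendants of theta, excluding theta and beta): {zeta}.
Backdoor paths from theta to beta:
  P1: theta <- zeta -> beta
The empty set is not sufficient: P1 (theta <- zeta -> beta) has no collider blocking it and no conditioned non-collider, so it is open.
Try {zeta}:
  P1: blocked at fork node zeta ∈ conditioning set.
{zeta} contains no descendant of theta and blocks every backdoor path.
{zeta} is the unique smallest valid adjustment set.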